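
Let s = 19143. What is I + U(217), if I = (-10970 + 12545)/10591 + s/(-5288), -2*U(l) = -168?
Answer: 644288937/8000744 ≈ 80.529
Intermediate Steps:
U(l) = 84 (U(l) = -½*(-168) = 84)
I = -27773559/8000744 (I = (-10970 + 12545)/10591 + 19143/(-5288) = 1575*(1/10591) + 19143*(-1/5288) = 225/1513 - 19143/5288 = -27773559/8000744 ≈ -3.4714)
I + U(217) = -27773559/8000744 + 84 = 644288937/8000744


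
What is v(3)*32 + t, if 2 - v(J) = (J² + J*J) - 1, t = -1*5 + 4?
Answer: -481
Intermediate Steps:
t = -1 (t = -5 + 4 = -1)
v(J) = 3 - 2*J² (v(J) = 2 - ((J² + J*J) - 1) = 2 - ((J² + J²) - 1) = 2 - (2*J² - 1) = 2 - (-1 + 2*J²) = 2 + (1 - 2*J²) = 3 - 2*J²)
v(3)*32 + t = (3 - 2*3²)*32 - 1 = (3 - 2*9)*32 - 1 = (3 - 18)*32 - 1 = -15*32 - 1 = -480 - 1 = -481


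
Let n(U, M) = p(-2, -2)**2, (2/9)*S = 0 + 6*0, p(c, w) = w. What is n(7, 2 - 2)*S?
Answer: 0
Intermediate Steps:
S = 0 (S = 9*(0 + 6*0)/2 = 9*(0 + 0)/2 = (9/2)*0 = 0)
n(U, M) = 4 (n(U, M) = (-2)**2 = 4)
n(7, 2 - 2)*S = 4*0 = 0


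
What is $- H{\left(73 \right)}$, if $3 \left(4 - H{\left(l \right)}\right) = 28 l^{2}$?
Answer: $\frac{149200}{3} \approx 49733.0$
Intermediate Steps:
$H{\left(l \right)} = 4 - \frac{28 l^{2}}{3}$
$- H{\left(73 \right)} = - (4 - \frac{28 \cdot 73^{2}}{3}) = - (4 - \frac{149212}{3}) = \left(-1\right) \left(- \frac{149200}{3}\right) = \frac{149200}{3}$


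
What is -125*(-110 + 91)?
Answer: 2375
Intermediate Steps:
-125*(-110 + 91) = -125*(-19) = 2375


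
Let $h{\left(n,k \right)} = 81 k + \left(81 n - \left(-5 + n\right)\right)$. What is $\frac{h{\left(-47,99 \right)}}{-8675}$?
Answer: $- \frac{4264}{8675} \approx -0.49153$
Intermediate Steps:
$h{\left(n,k \right)} = 5 + 80 n + 81 k$ ($h{\left(n,k \right)} = 81 k + \left(81 n - \left(-5 + n\right)\right) = 81 k + \left(5 + 80 n\right) = 5 + 80 n + 81 k$)
$\frac{h{\left(-47,99 \right)}}{-8675} = \frac{5 + 80 \left(-47\right) + 81 \cdot 99}{-8675} = \left(5 - 3760 + 8019\right) \left(- \frac{1}{8675}\right) = 4264 \left(- \frac{1}{8675}\right) = - \frac{4264}{8675}$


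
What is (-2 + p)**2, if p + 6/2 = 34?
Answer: 841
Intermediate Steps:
p = 31 (p = -3 + 34 = 31)
(-2 + p)**2 = (-2 + 31)**2 = 29**2 = 841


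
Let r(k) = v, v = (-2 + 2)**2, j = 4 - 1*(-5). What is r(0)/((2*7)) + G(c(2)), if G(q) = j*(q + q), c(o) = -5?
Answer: -90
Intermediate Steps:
j = 9 (j = 4 + 5 = 9)
G(q) = 18*q (G(q) = 9*(q + q) = 9*(2*q) = 18*q)
v = 0 (v = 0**2 = 0)
r(k) = 0
r(0)/((2*7)) + G(c(2)) = 0/(2*7) + 18*(-5) = 0/14 - 90 = (1/14)*0 - 90 = 0 - 90 = -90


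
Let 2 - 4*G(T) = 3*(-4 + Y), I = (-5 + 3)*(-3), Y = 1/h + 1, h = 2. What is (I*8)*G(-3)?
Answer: 114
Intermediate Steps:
Y = 3/2 (Y = 1/2 + 1 = 3/2 ≈ 1.5000)
I = 6 (I = -2*(-3) = 6)
G(T) = 19/8 (G(T) = 1/2 - 3*(-4 + 3/2)/4 = 1/2 - 3*(-5)/(4*2) = 1/2 - 1/4*(-15/2) = 1/2 + 15/8 = 19/8)
(I*8)*G(-3) = (6*8)*(19/8) = 48*(19/8) = 114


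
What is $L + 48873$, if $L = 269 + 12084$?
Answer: $61226$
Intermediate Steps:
$L = 12353$
$L + 48873 = 12353 + 48873 = 61226$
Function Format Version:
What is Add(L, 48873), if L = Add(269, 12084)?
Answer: 61226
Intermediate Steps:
L = 12353
Add(L, 48873) = Add(12353, 48873) = 61226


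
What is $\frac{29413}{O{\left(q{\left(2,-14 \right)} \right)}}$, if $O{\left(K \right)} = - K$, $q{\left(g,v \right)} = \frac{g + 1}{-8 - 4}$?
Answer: $117652$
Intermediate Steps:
$q{\left(g,v \right)} = - \frac{1}{12} - \frac{g}{12}$ ($q{\left(g,v \right)} = \frac{1 + g}{-12} = \left(1 + g\right) \left(- \frac{1}{12}\right) = - \frac{1}{12} - \frac{g}{12}$)
$\frac{29413}{O{\left(q{\left(2,-14 \right)} \right)}} = \frac{29413}{\left(-1\right) \left(- \frac{1}{12} - \frac{1}{6}\right)} = \frac{29413}{\left(-1\right) \left(- \frac{1}{4}\right)} = 29413 \frac{1}{\frac{1}{4}} = 29413 \cdot 4 = 117652$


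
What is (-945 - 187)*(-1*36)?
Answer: 40752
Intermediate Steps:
(-945 - 187)*(-1*36) = -1132*(-36) = 40752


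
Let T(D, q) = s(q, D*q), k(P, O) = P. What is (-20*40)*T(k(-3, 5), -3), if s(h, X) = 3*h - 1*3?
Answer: 9600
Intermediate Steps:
s(h, X) = -3 + 3*h (s(h, X) = 3*h - 3 = -3 + 3*h)
T(D, q) = -3 + 3*q
(-20*40)*T(k(-3, 5), -3) = (-20*40)*(-3 + 3*(-3)) = -800*(-3 - 9) = -800*(-12) = 9600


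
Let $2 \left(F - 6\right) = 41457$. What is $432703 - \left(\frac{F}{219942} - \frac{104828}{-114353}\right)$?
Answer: $\frac{7255266424300349}{16767351684} \approx 4.327 \cdot 10^{5}$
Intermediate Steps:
$F = \frac{41469}{2}$ ($F = 6 + \frac{1}{2} \cdot 41457 = 6 + \frac{41457}{2} = \frac{41469}{2} \approx 20735.0$)
$432703 - \left(\frac{F}{219942} - \frac{104828}{-114353}\right) = 432703 - \left(\frac{41469}{2 \cdot 219942} - \frac{104828}{-114353}\right) = 432703 - \left(\frac{41469}{2} \cdot \frac{1}{219942} - - \frac{104828}{114353}\right) = 432703 - \left(\frac{13823}{146628} + \frac{104828}{114353}\right) = 432703 - \frac{16951421503}{16767351684} = \frac{7255266424300349}{16767351684}$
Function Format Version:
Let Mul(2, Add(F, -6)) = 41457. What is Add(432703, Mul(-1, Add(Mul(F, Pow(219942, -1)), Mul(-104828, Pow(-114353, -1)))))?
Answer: Rational(7255266424300349, 16767351684) ≈ 4.3270e+5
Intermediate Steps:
F = Rational(41469, 2) (F = Add(6, Mul(Rational(1, 2), 41457)) = Add(6, Rational(41457, 2)) = Rational(41469, 2) ≈ 20735.)
Add(432703, Mul(-1, Add(Mul(F, Pow(219942, -1)), Mul(-104828, Pow(-114353, -1))))) = Add(432703, Mul(-1, Add(Mul(Rational(41469, 2), Pow(219942, -1)), Mul(-104828, Pow(-114353, -1))))) = Add(432703, Mul(-1, Add(Mul(Rational(41469, 2), Rational(1, 219942)), Mul(-104828, Rational(-1, 114353))))) = Add(432703, Mul(-1, Add(Rational(13823, 146628), Rational(104828, 114353)))) = Add(432703, Mul(-1, Rational(16951421503, 16767351684))) = Add(432703, Rational(-16951421503, 16767351684)) = Rational(7255266424300349, 16767351684)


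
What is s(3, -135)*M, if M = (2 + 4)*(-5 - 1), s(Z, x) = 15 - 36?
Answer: 756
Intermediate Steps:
s(Z, x) = -21
M = -36 (M = 6*(-6) = -36)
s(3, -135)*M = -21*(-36) = 756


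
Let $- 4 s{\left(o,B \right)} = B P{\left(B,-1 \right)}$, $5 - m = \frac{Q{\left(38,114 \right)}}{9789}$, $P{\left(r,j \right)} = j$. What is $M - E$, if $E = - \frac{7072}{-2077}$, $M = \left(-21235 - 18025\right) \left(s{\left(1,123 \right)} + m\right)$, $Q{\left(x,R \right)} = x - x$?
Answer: $- \frac{2915170037}{2077} \approx -1.4035 \cdot 10^{6}$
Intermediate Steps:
$Q{\left(x,R \right)} = 0$
$m = 5$ ($m = 5 - \frac{0}{9789} = 5 - 0 \cdot \frac{1}{9789} = 5 - 0 = 5 + 0 = 5$)
$s{\left(o,B \right)} = \frac{B}{4}$ ($s{\left(o,B \right)} = - \frac{B \left(-1\right)}{4} = - \frac{\left(-1\right) B}{4} = \frac{B}{4}$)
$M = -1403545$ ($M = \left(-21235 - 18025\right) \left(\frac{1}{4} \cdot 123 + 5\right) = - 39260 \left(\frac{123}{4} + 5\right) = \left(-39260\right) \frac{143}{4} = -1403545$)
$E = \frac{7072}{2077}$ ($E = \left(-7072\right) \left(- \frac{1}{2077}\right) = \frac{7072}{2077} \approx 3.4049$)
$M - E = -1403545 - \frac{7072}{2077} = - \frac{2915170037}{2077}$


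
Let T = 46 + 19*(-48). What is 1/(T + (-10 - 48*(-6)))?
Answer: -1/588 ≈ -0.0017007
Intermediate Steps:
T = -866 (T = 46 - 912 = -866)
1/(T + (-10 - 48*(-6))) = 1/(-866 + (-10 - 48*(-6))) = 1/(-866 + (-10 + 288)) = 1/(-866 + 278) = 1/(-588) = -1/588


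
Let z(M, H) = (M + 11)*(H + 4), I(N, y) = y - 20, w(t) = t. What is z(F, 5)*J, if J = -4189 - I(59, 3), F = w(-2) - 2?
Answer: -262836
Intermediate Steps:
F = -4 (F = -2 - 2 = -4)
I(N, y) = -20 + y
z(M, H) = (4 + H)*(11 + M) (z(M, H) = (11 + M)*(4 + H) = (4 + H)*(11 + M))
J = -4172 (J = -4189 - (-20 + 3) = -4189 - 1*(-17) = -4189 + 17 = -4172)
z(F, 5)*J = (44 + 4*(-4) + 11*5 + 5*(-4))*(-4172) = (44 - 16 + 55 - 20)*(-4172) = 63*(-4172) = -262836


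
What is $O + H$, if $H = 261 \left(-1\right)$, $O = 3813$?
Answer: $3552$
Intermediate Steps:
$H = -261$
$O + H = 3813 - 261 = 3552$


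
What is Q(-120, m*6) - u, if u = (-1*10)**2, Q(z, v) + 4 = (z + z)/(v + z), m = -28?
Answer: -619/6 ≈ -103.17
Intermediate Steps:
Q(z, v) = -4 + 2*z/(v + z) (Q(z, v) = -4 + (z + z)/(v + z) = -4 + (2*z)/(v + z) = -4 + 2*z/(v + z))
u = 100 (u = (-10)**2 = 100)
Q(-120, m*6) - u = 2*(-1*(-120) - (-56)*6)/(-28*6 - 120) - 1*100 = 2*(120 - 2*(-168))/(-168 - 120) - 100 = 2*(120 + 336)/(-288) - 100 = 2*(-1/288)*456 - 100 = -19/6 - 100 = -619/6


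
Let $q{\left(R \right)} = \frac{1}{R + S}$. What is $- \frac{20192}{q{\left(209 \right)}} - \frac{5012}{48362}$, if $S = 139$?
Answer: $- \frac{169915440202}{24181} \approx -7.0268 \cdot 10^{6}$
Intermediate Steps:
$q{\left(R \right)} = \frac{1}{139 + R}$ ($q{\left(R \right)} = \frac{1}{R + 139} = \frac{1}{139 + R}$)
$- \frac{20192}{q{\left(209 \right)}} - \frac{5012}{48362} = - \frac{20192}{\frac{1}{139 + 209}} - \frac{5012}{48362} = - \frac{20192}{\frac{1}{348}} - \frac{2506}{24181} = - 20192 \frac{1}{\frac{1}{348}} - \frac{2506}{24181} = \left(-20192\right) 348 - \frac{2506}{24181} = -7026816 - \frac{2506}{24181} = - \frac{169915440202}{24181}$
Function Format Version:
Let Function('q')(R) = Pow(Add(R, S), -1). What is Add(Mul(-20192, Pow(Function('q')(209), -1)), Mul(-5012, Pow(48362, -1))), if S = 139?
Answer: Rational(-169915440202, 24181) ≈ -7.0268e+6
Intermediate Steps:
Function('q')(R) = Pow(Add(139, R), -1) (Function('q')(R) = Pow(Add(R, 139), -1) = Pow(Add(139, R), -1))
Add(Mul(-20192, Pow(Function('q')(209), -1)), Mul(-5012, Pow(48362, -1))) = Add(Mul(-20192, Pow(Pow(Add(139, 209), -1), -1)), Mul(-5012, Pow(48362, -1))) = Add(Mul(-20192, Pow(Pow(348, -1), -1)), Mul(-5012, Rational(1, 48362))) = Add(Mul(-20192, Pow(Rational(1, 348), -1)), Rational(-2506, 24181)) = Add(Mul(-20192, 348), Rational(-2506, 24181)) = Add(-7026816, Rational(-2506, 24181)) = Rational(-169915440202, 24181)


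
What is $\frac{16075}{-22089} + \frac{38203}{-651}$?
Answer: $- \frac{284776964}{4793313} \approx -59.411$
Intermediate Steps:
$\frac{16075}{-22089} + \frac{38203}{-651} = 16075 \left(- \frac{1}{22089}\right) + 38203 \left(- \frac{1}{651}\right) = - \frac{16075}{22089} - \frac{38203}{651} = - \frac{284776964}{4793313}$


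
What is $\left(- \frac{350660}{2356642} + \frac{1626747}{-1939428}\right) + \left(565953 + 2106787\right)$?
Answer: $\frac{119763272868912943}{44809190988} \approx 2.6727 \cdot 10^{6}$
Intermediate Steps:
$\left(- \frac{350660}{2356642} + \frac{1626747}{-1939428}\right) + \left(565953 + 2106787\right) = \left(\left(-350660\right) \frac{1}{2356642} + 1626747 \left(- \frac{1}{1939428}\right)\right) + 2672740 = \left(- \frac{175330}{1178321} - \frac{31897}{38028}\right) + 2672740 = - \frac{44252354177}{44809190988} + 2672740 = \frac{119763272868912943}{44809190988}$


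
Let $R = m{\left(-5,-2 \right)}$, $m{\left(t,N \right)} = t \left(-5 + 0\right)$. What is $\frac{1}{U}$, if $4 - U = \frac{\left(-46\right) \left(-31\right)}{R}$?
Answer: $- \frac{25}{1326} \approx -0.018854$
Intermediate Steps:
$m{\left(t,N \right)} = - 5 t$ ($m{\left(t,N \right)} = t \left(-5\right) = - 5 t$)
$R = 25$ ($R = \left(-5\right) \left(-5\right) = 25$)
$U = - \frac{1326}{25}$ ($U = 4 - \frac{\left(-46\right) \left(-31\right)}{25} = 4 - 1426 \cdot \frac{1}{25} = 4 - \frac{1426}{25} = - \frac{1326}{25} \approx -53.04$)
$\frac{1}{U} = \frac{1}{- \frac{1326}{25}} = - \frac{25}{1326}$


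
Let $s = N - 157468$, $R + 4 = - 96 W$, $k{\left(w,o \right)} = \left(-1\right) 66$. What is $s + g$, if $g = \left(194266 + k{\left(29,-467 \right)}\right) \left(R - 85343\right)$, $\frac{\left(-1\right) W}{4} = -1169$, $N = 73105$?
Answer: $-103750074963$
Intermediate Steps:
$W = 4676$ ($W = \left(-4\right) \left(-1169\right) = 4676$)
$k{\left(w,o \right)} = -66$
$R = -448900$ ($R = -4 - 448896 = -448900$)
$g = -103749990600$ ($g = \left(194266 - 66\right) \left(-448900 - 85343\right) = 194200 \left(-534243\right) = -103749990600$)
$s = -84363$ ($s = 73105 - 157468 = -84363$)
$s + g = -84363 - 103749990600 = -103750074963$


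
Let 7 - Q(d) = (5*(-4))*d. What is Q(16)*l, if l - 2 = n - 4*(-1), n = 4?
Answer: 3270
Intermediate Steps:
l = 10 (l = 2 + (4 - 4*(-1)) = 2 + (4 + 4) = 2 + 8 = 10)
Q(d) = 7 + 20*d (Q(d) = 7 - 5*(-4)*d = 7 - (-20)*d = 7 + 20*d)
Q(16)*l = (7 + 20*16)*10 = (7 + 320)*10 = 327*10 = 3270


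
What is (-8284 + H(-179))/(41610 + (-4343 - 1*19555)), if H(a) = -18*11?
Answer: -4241/8856 ≈ -0.47888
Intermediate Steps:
H(a) = -198
(-8284 + H(-179))/(41610 + (-4343 - 1*19555)) = (-8284 - 198)/(41610 + (-4343 - 1*19555)) = -8482/(41610 + (-4343 - 19555)) = -8482/(41610 - 23898) = -8482/17712 = -8482*1/17712 = -4241/8856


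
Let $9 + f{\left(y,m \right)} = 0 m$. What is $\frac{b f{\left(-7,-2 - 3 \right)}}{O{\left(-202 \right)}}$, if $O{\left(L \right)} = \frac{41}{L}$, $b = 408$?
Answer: $\frac{741744}{41} \approx 18091.0$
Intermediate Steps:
$f{\left(y,m \right)} = -9$ ($f{\left(y,m \right)} = -9 + 0 m = -9 + 0 = -9$)
$\frac{b f{\left(-7,-2 - 3 \right)}}{O{\left(-202 \right)}} = \frac{408 \left(-9\right)}{41 \frac{1}{-202}} = - \frac{3672}{41 \left(- \frac{1}{202}\right)} = - \frac{3672}{- \frac{41}{202}} = \left(-3672\right) \left(- \frac{202}{41}\right) = \frac{741744}{41}$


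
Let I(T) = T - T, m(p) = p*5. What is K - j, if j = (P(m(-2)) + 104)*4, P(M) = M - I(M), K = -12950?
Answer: -13326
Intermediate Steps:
m(p) = 5*p
I(T) = 0
P(M) = M (P(M) = M - 1*0 = M + 0 = M)
j = 376 (j = (5*(-2) + 104)*4 = (-10 + 104)*4 = 94*4 = 376)
K - j = -12950 - 1*376 = -12950 - 376 = -13326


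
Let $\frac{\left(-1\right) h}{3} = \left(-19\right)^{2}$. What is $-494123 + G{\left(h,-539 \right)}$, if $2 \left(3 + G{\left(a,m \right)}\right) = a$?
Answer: $- \frac{989335}{2} \approx -4.9467 \cdot 10^{5}$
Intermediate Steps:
$h = -1083$ ($h = - 3 \left(-19\right)^{2} = \left(-3\right) 361 = -1083$)
$G{\left(a,m \right)} = -3 + \frac{a}{2}$
$-494123 + G{\left(h,-539 \right)} = -494123 + \left(-3 + \frac{1}{2} \left(-1083\right)\right) = -494123 - \frac{1089}{2} = - \frac{989335}{2}$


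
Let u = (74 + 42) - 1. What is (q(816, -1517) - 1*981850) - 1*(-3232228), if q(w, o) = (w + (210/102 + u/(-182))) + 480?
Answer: 6966683771/3094 ≈ 2.2517e+6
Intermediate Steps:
u = 115 (u = 116 - 1 = 115)
q(w, o) = 1489535/3094 + w (q(w, o) = (w + (210/102 + 115/(-182))) + 480 = (w + (210*(1/102) + 115*(-1/182))) + 480 = (w + (35/17 - 115/182)) + 480 = (w + 4415/3094) + 480 = (4415/3094 + w) + 480 = 1489535/3094 + w)
(q(816, -1517) - 1*981850) - 1*(-3232228) = ((1489535/3094 + 816) - 1*981850) - 1*(-3232228) = (4014239/3094 - 981850) + 3232228 = -3033829661/3094 + 3232228 = 6966683771/3094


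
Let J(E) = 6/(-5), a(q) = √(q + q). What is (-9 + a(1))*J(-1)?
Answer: 54/5 - 6*√2/5 ≈ 9.1029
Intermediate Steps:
a(q) = √2*√q (a(q) = √(2*q) = √2*√q)
J(E) = -6/5 (J(E) = 6*(-⅕) = -6/5)
(-9 + a(1))*J(-1) = (-9 + √2*√1)*(-6/5) = (-9 + √2*1)*(-6/5) = (-9 + √2)*(-6/5) = 54/5 - 6*√2/5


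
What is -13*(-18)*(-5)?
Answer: -1170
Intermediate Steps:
-13*(-18)*(-5) = 234*(-5) = -1170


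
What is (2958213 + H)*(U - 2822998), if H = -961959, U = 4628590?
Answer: 3604420252368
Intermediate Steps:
(2958213 + H)*(U - 2822998) = (2958213 - 961959)*(4628590 - 2822998) = 1996254*1805592 = 3604420252368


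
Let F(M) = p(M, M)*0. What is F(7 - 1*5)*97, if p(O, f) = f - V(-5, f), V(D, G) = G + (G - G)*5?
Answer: 0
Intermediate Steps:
V(D, G) = G (V(D, G) = G + 0*5 = G + 0 = G)
p(O, f) = 0 (p(O, f) = f - f = 0)
F(M) = 0 (F(M) = 0*0 = 0)
F(7 - 1*5)*97 = 0*97 = 0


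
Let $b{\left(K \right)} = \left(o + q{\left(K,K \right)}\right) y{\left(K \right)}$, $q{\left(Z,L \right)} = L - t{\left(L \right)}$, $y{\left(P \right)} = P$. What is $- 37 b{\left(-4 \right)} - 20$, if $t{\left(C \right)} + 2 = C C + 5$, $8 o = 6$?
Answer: $-3313$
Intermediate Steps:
$o = \frac{3}{4}$ ($o = \frac{1}{8} \cdot 6 = \frac{3}{4} \approx 0.75$)
$t{\left(C \right)} = 3 + C^{2}$ ($t{\left(C \right)} = -2 + \left(C C + 5\right) = -2 + \left(C^{2} + 5\right) = -2 + \left(5 + C^{2}\right) = 3 + C^{2}$)
$q{\left(Z,L \right)} = -3 + L - L^{2}$ ($q{\left(Z,L \right)} = L - \left(3 + L^{2}\right) = -3 + L - L^{2}$)
$b{\left(K \right)} = K \left(- \frac{9}{4} + K - K^{2}\right)$ ($b{\left(K \right)} = \left(\frac{3}{4} - \left(3 + K^{2} - K\right)\right) K = \left(- \frac{9}{4} + K - K^{2}\right) K = K \left(- \frac{9}{4} + K - K^{2}\right)$)
$- 37 b{\left(-4 \right)} - 20 = - 37 \left(- 4 \left(- \frac{9}{4} - 4 - \left(-4\right)^{2}\right)\right) - 20 = - 37 \left(- 4 \left(- \frac{9}{4} - 4 - 16\right)\right) - 20 = - 37 \left(\left(-4\right) \left(- \frac{89}{4}\right)\right) - 20 = \left(-37\right) 89 - 20 = -3293 - 20 = -3313$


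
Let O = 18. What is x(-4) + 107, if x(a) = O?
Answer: 125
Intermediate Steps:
x(a) = 18
x(-4) + 107 = 18 + 107 = 125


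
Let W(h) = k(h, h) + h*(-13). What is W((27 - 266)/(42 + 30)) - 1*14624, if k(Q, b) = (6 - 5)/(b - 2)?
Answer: -402086627/27576 ≈ -14581.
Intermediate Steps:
k(Q, b) = 1/(-2 + b)
W(h) = 1/(-2 + h) - 13*h (W(h) = 1/(-2 + h) + h*(-13) = 1/(-2 + h) - 13*h)
W((27 - 266)/(42 + 30)) - 1*14624 = (1 - 13*(27 - 266)/(42 + 30)*(-2 + (27 - 266)/(42 + 30)))/(-2 + (27 - 266)/(42 + 30)) - 1*14624 = (1 - 13*(-239/72)*(-2 - 239/72))/(-2 - 239/72) - 14624 = (1 - 13*(-239/72)*(-383/72))/(-383/72) - 14624 = -72*(1 - 1189981/5184)/383 - 14624 = -72/383*(-1184797/5184) - 14624 = 1184797/27576 - 14624 = -402086627/27576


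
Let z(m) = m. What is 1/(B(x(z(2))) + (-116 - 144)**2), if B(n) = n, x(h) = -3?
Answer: 1/67597 ≈ 1.4794e-5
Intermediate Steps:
1/(B(x(z(2))) + (-116 - 144)**2) = 1/(-3 + (-116 - 144)**2) = 1/(-3 + (-260)**2) = 1/(-3 + 67600) = 1/67597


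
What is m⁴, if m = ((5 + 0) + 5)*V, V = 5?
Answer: 6250000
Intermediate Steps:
m = 50 (m = ((5 + 0) + 5)*5 = (5 + 5)*5 = 10*5 = 50)
m⁴ = 50⁴ = 6250000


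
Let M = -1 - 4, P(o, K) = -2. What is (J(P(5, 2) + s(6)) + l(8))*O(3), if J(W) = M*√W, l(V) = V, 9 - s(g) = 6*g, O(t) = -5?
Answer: -40 + 25*I*√29 ≈ -40.0 + 134.63*I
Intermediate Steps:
M = -5
s(g) = 9 - 6*g
J(W) = -5*√W
(J(P(5, 2) + s(6)) + l(8))*O(3) = (-5*√(-2 + (9 - 6*6)) + 8)*(-5) = (-5*√(-2 + (9 - 36)) + 8)*(-5) = (-5*√(-2 - 27) + 8)*(-5) = (-5*I*√29 + 8)*(-5) = (8 - 5*I*√29)*(-5) = -40 + 25*I*√29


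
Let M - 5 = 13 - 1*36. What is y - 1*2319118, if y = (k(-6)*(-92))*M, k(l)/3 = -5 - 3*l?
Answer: -2254534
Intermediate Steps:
k(l) = -15 - 9*l (k(l) = 3*(-5 - 3*l) = -15 - 9*l)
M = -18 (M = 5 + (13 - 1*36) = 5 + (13 - 36) = 5 - 23 = -18)
y = 64584 (y = ((-15 - 9*(-6))*(-92))*(-18) = ((-15 + 54)*(-92))*(-18) = (39*(-92))*(-18) = -3588*(-18) = 64584)
y - 1*2319118 = 64584 - 1*2319118 = 64584 - 2319118 = -2254534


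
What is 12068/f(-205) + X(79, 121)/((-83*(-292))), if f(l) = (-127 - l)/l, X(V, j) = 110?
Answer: -14989600315/472602 ≈ -31717.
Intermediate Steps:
f(l) = (-127 - l)/l
12068/f(-205) + X(79, 121)/((-83*(-292))) = 12068/(((-127 - 1*(-205))/(-205))) + 110/((-83*(-292))) = 12068/((-(-127 + 205)/205)) + 110/24236 = 12068/((-1/205*78)) + 110*(1/24236) = 12068/(-78/205) + 55/12118 = 12068*(-205/78) + 55/12118 = -1236970/39 + 55/12118 = -14989600315/472602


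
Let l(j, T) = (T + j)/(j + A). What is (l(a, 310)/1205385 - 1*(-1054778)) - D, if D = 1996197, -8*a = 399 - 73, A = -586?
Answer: -948291419892594/1007300065 ≈ -9.4142e+5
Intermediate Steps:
a = -163/4 (a = -(399 - 73)/8 = -⅛*326 = -163/4 ≈ -40.750)
l(j, T) = (T + j)/(-586 + j) (l(j, T) = (T + j)/(j - 586) = (T + j)/(-586 + j))
(l(a, 310)/1205385 - 1*(-1054778)) - D = (((310 - 163/4)/(-586 - 163/4))/1205385 - 1*(-1054778)) - 1*1996197 = (((1077/4)/(-2507/4))*(1/1205385) + 1054778) - 1996197 = (-4/2507*1077/4*(1/1205385) + 1054778) - 1996197 = (-1077/2507*1/1205385 + 1054778) - 1996197 = (-359/1007300065 + 1054778) - 1996197 = 1062477947960211/1007300065 - 1996197 = -948291419892594/1007300065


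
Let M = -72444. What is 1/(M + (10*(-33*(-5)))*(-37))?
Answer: -1/133494 ≈ -7.4910e-6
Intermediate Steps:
1/(M + (10*(-33*(-5)))*(-37)) = 1/(-72444 + (10*(-33*(-5)))*(-37)) = 1/(-72444 + (10*165)*(-37)) = 1/(-72444 + 1650*(-37)) = 1/(-72444 - 61050) = 1/(-133494) = -1/133494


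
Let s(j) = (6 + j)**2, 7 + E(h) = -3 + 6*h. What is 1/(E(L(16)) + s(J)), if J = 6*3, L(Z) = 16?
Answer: 1/662 ≈ 0.0015106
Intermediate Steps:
J = 18
E(h) = -10 + 6*h (E(h) = -7 + (-3 + 6*h) = -10 + 6*h)
1/(E(L(16)) + s(J)) = 1/((-10 + 6*16) + (6 + 18)**2) = 1/((-10 + 96) + 24**2) = 1/(86 + 576) = 1/662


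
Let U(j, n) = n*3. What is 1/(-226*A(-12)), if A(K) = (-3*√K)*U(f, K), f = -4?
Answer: I*√3/146448 ≈ 1.1827e-5*I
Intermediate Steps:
U(j, n) = 3*n
A(K) = -9*K^(3/2) (A(K) = (-3*√K)*(3*K) = -9*K^(3/2))
1/(-226*A(-12)) = 1/(-(-2034)*(-12)^(3/2)) = 1/(-(-2034)*(-24*I*√3)) = 1/(-48816*I*√3) = I*√3/146448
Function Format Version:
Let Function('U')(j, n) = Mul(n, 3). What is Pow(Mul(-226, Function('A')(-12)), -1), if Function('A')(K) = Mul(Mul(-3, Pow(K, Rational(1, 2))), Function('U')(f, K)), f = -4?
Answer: Mul(Rational(1, 146448), I, Pow(3, Rational(1, 2))) ≈ Mul(1.1827e-5, I)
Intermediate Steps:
Function('U')(j, n) = Mul(3, n)
Function('A')(K) = Mul(-9, Pow(K, Rational(3, 2))) (Function('A')(K) = Mul(Mul(-3, Pow(K, Rational(1, 2))), Mul(3, K)) = Mul(-9, Pow(K, Rational(3, 2))))
Pow(Mul(-226, Function('A')(-12)), -1) = Pow(Mul(-226, Mul(-9, Pow(-12, Rational(3, 2)))), -1) = Pow(Mul(-226, Mul(-9, Mul(-24, I, Pow(3, Rational(1, 2))))), -1) = Pow(Mul(-226, Mul(216, I, Pow(3, Rational(1, 2)))), -1) = Pow(Mul(-48816, I, Pow(3, Rational(1, 2))), -1) = Mul(Rational(1, 146448), I, Pow(3, Rational(1, 2)))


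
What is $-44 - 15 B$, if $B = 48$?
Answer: $-764$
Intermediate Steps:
$-44 - 15 B = -44 - 720 = -764$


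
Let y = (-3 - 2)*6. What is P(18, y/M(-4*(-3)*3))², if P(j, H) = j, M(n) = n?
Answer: 324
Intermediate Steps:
y = -30 (y = -5*6 = -30)
P(18, y/M(-4*(-3)*3))² = 18² = 324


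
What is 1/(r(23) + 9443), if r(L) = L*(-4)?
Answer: 1/9351 ≈ 0.00010694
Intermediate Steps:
r(L) = -4*L
1/(r(23) + 9443) = 1/(-4*23 + 9443) = 1/(-92 + 9443) = 1/9351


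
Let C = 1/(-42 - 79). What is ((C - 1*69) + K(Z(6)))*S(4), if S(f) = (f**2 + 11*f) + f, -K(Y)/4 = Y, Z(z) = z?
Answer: -720256/121 ≈ -5952.5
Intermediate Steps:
C = -1/121 (C = 1/(-121) = -1/121 ≈ -0.0082645)
K(Y) = -4*Y
S(f) = f**2 + 12*f
((C - 1*69) + K(Z(6)))*S(4) = ((-1/121 - 1*69) - 4*6)*(4*(12 + 4)) = ((-1/121 - 69) - 24)*(4*16) = (-8350/121 - 24)*64 = -11254/121*64 = -720256/121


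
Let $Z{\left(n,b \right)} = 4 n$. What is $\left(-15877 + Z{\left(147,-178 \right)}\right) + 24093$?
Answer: $8804$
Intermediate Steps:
$\left(-15877 + Z{\left(147,-178 \right)}\right) + 24093 = \left(-15877 + 4 \cdot 147\right) + 24093 = \left(-15877 + 588\right) + 24093 = -15289 + 24093 = 8804$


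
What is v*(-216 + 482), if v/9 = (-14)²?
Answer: 469224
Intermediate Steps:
v = 1764 (v = 9*(-14)² = 9*196 = 1764)
v*(-216 + 482) = 1764*(-216 + 482) = 1764*266 = 469224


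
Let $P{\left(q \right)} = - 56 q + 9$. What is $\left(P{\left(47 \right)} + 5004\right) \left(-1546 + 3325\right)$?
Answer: $4235799$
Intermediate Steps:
$P{\left(q \right)} = 9 - 56 q$
$\left(P{\left(47 \right)} + 5004\right) \left(-1546 + 3325\right) = \left(\left(9 - 2632\right) + 5004\right) \left(-1546 + 3325\right) = \left(\left(9 - 2632\right) + 5004\right) 1779 = \left(-2623 + 5004\right) 1779 = 2381 \cdot 1779 = 4235799$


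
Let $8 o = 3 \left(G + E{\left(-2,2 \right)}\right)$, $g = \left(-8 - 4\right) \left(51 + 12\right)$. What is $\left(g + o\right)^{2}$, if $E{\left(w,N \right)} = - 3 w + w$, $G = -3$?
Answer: $\frac{36542025}{64} \approx 5.7097 \cdot 10^{5}$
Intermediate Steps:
$g = -756$ ($g = \left(-12\right) 63 = -756$)
$E{\left(w,N \right)} = - 2 w$
$o = \frac{3}{8}$ ($o = \frac{3 \left(-3 - -4\right)}{8} = \frac{3 \left(-3 + 4\right)}{8} = \frac{3 \cdot 1}{8} = \frac{1}{8} \cdot 3 = \frac{3}{8} \approx 0.375$)
$\left(g + o\right)^{2} = \left(-756 + \frac{3}{8}\right)^{2} = \left(- \frac{6045}{8}\right)^{2} = \frac{36542025}{64}$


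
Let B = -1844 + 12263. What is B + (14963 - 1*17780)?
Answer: 7602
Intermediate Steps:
B = 10419
B + (14963 - 1*17780) = 10419 + (14963 - 1*17780) = 10419 + (14963 - 17780) = 10419 - 2817 = 7602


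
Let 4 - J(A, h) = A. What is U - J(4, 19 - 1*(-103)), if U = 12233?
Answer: 12233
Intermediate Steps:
J(A, h) = 4 - A
U - J(4, 19 - 1*(-103)) = 12233 - (4 - 1*4) = 12233 - (4 - 4) = 12233 - 1*0 = 12233 + 0 = 12233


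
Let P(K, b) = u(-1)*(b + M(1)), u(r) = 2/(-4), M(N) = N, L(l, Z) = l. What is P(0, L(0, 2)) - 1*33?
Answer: -67/2 ≈ -33.500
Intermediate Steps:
u(r) = -½ (u(r) = 2*(-¼) = -½)
P(K, b) = -½ - b/2 (P(K, b) = -(b + 1)/2 = -(1 + b)/2 = -½ - b/2)
P(0, L(0, 2)) - 1*33 = (-½ - ½*0) - 1*33 = (-½ + 0) - 33 = -½ - 33 = -67/2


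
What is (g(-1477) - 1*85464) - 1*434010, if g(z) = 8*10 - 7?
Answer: -519401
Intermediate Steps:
g(z) = 73 (g(z) = 80 - 7 = 73)
(g(-1477) - 1*85464) - 1*434010 = (73 - 1*85464) - 1*434010 = (73 - 85464) - 434010 = -85391 - 434010 = -519401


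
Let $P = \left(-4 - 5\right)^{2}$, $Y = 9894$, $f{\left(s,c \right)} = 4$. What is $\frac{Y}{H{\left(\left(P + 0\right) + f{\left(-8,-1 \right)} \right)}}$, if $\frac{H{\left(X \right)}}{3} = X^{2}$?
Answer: $\frac{194}{425} \approx 0.45647$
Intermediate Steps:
$P = 81$ ($P = \left(-9\right)^{2} = 81$)
$H{\left(X \right)} = 3 X^{2}$
$\frac{Y}{H{\left(\left(P + 0\right) + f{\left(-8,-1 \right)} \right)}} = \frac{9894}{3 \left(\left(81 + 0\right) + 4\right)^{2}} = \frac{9894}{3 \left(81 + 4\right)^{2}} = \frac{9894}{3 \cdot 85^{2}} = \frac{9894}{3 \cdot 7225} = \frac{9894}{21675} = 9894 \cdot \frac{1}{21675} = \frac{194}{425}$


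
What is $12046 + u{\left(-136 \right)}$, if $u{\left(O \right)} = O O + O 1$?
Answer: $30406$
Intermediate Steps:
$u{\left(O \right)} = O + O^{2}$ ($u{\left(O \right)} = O^{2} + O = O + O^{2}$)
$12046 + u{\left(-136 \right)} = 12046 - 136 \left(1 - 136\right) = 12046 - -18360 = 12046 + 18360 = 30406$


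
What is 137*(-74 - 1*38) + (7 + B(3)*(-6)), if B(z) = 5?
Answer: -15367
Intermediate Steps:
137*(-74 - 1*38) + (7 + B(3)*(-6)) = 137*(-74 - 1*38) + (7 + 5*(-6)) = 137*(-74 - 38) + (7 - 30) = 137*(-112) - 23 = -15344 - 23 = -15367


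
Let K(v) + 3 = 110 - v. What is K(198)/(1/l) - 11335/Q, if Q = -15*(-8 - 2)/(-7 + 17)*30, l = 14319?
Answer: -117274877/90 ≈ -1.3031e+6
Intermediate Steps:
K(v) = 107 - v (K(v) = -3 + (110 - v) = 107 - v)
Q = 450 (Q = -(-150)/10*30 = -15*(-1)*30 = 15*30 = 450)
K(198)/(1/l) - 11335/Q = (107 - 1*198)/(1/14319) - 11335/450 = (107 - 198)/(1/14319) - 11335*1/450 = -91*14319 - 2267/90 = -1303029 - 2267/90 = -117274877/90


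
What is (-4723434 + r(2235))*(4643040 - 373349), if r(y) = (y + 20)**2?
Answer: 1543881838381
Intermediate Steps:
r(y) = (20 + y)**2
(-4723434 + r(2235))*(4643040 - 373349) = (-4723434 + (20 + 2235)**2)*(4643040 - 373349) = (-4723434 + 2255**2)*4269691 = (-4723434 + 5085025)*4269691 = 361591*4269691 = 1543881838381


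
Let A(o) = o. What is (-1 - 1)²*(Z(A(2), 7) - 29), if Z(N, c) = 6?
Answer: -92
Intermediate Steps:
(-1 - 1)²*(Z(A(2), 7) - 29) = (-1 - 1)²*(6 - 29) = (-2)²*(-23) = 4*(-23) = -92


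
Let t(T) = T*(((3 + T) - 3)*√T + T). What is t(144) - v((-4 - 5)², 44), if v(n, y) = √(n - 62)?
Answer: 269568 - √19 ≈ 2.6956e+5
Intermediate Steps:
v(n, y) = √(-62 + n)
t(T) = T*(T + T^(3/2)) (t(T) = T*(T*√T + T) = T*(T^(3/2) + T) = T*(T + T^(3/2)))
t(144) - v((-4 - 5)², 44) = (144² + 144^(5/2)) - √(-62 + (-4 - 5)²) = (20736 + 248832) - √(-62 + (-9)²) = 269568 - √(-62 + 81) = 269568 - √19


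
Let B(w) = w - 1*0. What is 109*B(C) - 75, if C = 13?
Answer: 1342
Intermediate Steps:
B(w) = w (B(w) = w + 0 = w)
109*B(C) - 75 = 109*13 - 75 = 1417 - 75 = 1342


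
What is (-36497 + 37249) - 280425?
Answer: -279673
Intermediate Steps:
(-36497 + 37249) - 280425 = 752 - 280425 = -279673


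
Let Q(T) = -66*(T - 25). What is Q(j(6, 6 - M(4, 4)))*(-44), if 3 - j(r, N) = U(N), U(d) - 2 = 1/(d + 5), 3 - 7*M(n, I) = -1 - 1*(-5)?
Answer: -909436/13 ≈ -69957.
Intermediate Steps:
M(n, I) = -1/7 (M(n, I) = 3/7 - (-1 - 1*(-5))/7 = 3/7 - (-1 + 5)/7 = 3/7 - 1/7*4 = 3/7 - 4/7 = -1/7)
U(d) = 2 + 1/(5 + d) (U(d) = 2 + 1/(d + 5) = 2 + 1/(5 + d))
j(r, N) = 3 - (11 + 2*N)/(5 + N)
Q(T) = 1650 - 66*T (Q(T) = -66*(-25 + T) = 1650 - 66*T)
Q(j(6, 6 - M(4, 4)))*(-44) = (1650 - 66*(4 + (6 - 1*(-1/7)))/(5 + (6 - 1*(-1/7))))*(-44) = (1650 - 66*(4 + (6 + 1/7))/(5 + (6 + 1/7)))*(-44) = (1650 - 66*(4 + 43/7)/(5 + 43/7))*(-44) = (1650 - 66*71/(78/7*7))*(-44) = (1650 - 77*71/(13*7))*(-44) = (1650 - 66*71/78)*(-44) = (1650 - 781/13)*(-44) = (20669/13)*(-44) = -909436/13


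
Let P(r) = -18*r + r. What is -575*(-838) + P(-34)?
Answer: 482428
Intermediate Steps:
P(r) = -17*r
-575*(-838) + P(-34) = -575*(-838) - 17*(-34) = 481850 + 578 = 482428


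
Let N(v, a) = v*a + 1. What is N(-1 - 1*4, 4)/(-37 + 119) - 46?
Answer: -3791/82 ≈ -46.232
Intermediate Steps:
N(v, a) = 1 + a*v (N(v, a) = a*v + 1 = 1 + a*v)
N(-1 - 1*4, 4)/(-37 + 119) - 46 = (1 + 4*(-1 - 1*4))/(-37 + 119) - 46 = (1 + 4*(-1 - 4))/82 - 46 = (1 + 4*(-5))/82 - 46 = (1 - 20)/82 - 46 = (1/82)*(-19) - 46 = -19/82 - 46 = -3791/82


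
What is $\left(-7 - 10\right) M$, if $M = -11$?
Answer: $187$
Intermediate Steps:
$\left(-7 - 10\right) M = \left(-7 - 10\right) \left(-11\right) = \left(-17\right) \left(-11\right) = 187$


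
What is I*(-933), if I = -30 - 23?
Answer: 49449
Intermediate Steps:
I = -53
I*(-933) = -53*(-933) = 49449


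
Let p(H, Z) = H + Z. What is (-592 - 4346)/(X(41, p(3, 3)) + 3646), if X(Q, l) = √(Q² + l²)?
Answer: -6001316/4430533 + 1646*√1717/4430533 ≈ -1.3391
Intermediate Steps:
(-592 - 4346)/(X(41, p(3, 3)) + 3646) = (-592 - 4346)/(√(41² + (3 + 3)²) + 3646) = -4938/(√(1681 + 6²) + 3646) = -4938/(√(1681 + 36) + 3646) = -4938/(√1717 + 3646) = -4938/(3646 + √1717)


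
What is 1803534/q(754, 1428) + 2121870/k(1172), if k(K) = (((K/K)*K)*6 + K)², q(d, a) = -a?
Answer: -722529385813/572097736 ≈ -1262.9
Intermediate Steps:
k(K) = 49*K² (k(K) = ((1*K)*6 + K)² = (K*6 + K)² = (6*K + K)² = (7*K)² = 49*K²)
1803534/q(754, 1428) + 2121870/k(1172) = 1803534/((-1*1428)) + 2121870/((49*1172²)) = 1803534/(-1428) + 2121870/((49*1373584)) = 1803534*(-1/1428) + 2121870/67305616 = -300589/238 + 2121870*(1/67305616) = -300589/238 + 1060935/33652808 = -722529385813/572097736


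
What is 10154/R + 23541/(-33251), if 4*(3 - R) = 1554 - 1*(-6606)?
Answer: -385583671/67732287 ≈ -5.6928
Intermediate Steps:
R = -2037 (R = 3 - (1554 - 1*(-6606))/4 = 3 - (1554 + 6606)/4 = 3 - ¼*8160 = 3 - 2040 = -2037)
10154/R + 23541/(-33251) = 10154/(-2037) + 23541/(-33251) = 10154*(-1/2037) + 23541*(-1/33251) = -10154/2037 - 23541/33251 = -385583671/67732287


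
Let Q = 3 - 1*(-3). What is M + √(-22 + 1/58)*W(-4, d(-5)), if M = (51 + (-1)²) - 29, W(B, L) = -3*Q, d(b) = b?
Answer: 23 - 45*I*√2958/29 ≈ 23.0 - 84.394*I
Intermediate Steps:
Q = 6 (Q = 3 + 3 = 6)
W(B, L) = -18 (W(B, L) = -3*6 = -18)
M = 23 (M = (51 + 1) - 29 = 52 - 29 = 23)
M + √(-22 + 1/58)*W(-4, d(-5)) = 23 + √(-22 + 1/58)*(-18) = 23 + √(-1275/58)*(-18) = 23 + (5*I*√2958/58)*(-18) = 23 - 45*I*√2958/29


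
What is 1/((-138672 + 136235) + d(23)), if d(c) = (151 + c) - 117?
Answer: -1/2380 ≈ -0.00042017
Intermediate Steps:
d(c) = 34 + c
1/((-138672 + 136235) + d(23)) = 1/((-138672 + 136235) + (34 + 23)) = 1/(-2437 + 57) = 1/(-2380) = -1/2380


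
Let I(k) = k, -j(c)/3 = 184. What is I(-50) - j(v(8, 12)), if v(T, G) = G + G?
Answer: 502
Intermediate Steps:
v(T, G) = 2*G
j(c) = -552 (j(c) = -3*184 = -552)
I(-50) - j(v(8, 12)) = -50 - 1*(-552) = -50 + 552 = 502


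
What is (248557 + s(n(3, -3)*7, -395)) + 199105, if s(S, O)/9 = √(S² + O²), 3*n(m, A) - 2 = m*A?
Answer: 447662 + 3*√1406626 ≈ 4.5122e+5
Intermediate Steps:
n(m, A) = ⅔ + A*m/3 (n(m, A) = ⅔ + (m*A)/3 = ⅔ + (A*m)/3 = ⅔ + A*m/3)
s(S, O) = 9*√(O² + S²) (s(S, O) = 9*√(S² + O²) = 9*√(O² + S²))
(248557 + s(n(3, -3)*7, -395)) + 199105 = (248557 + 9*√((-395)² + ((⅔ + (⅓)*(-3)*3)*7)²)) + 199105 = (248557 + 9*√(156025 + ((⅔ - 3)*7)²)) + 199105 = (248557 + 9*√(156025 + (-7/3*7)²)) + 199105 = (248557 + 9*√(156025 + (-49/3)²)) + 199105 = (248557 + 9*√(156025 + 2401/9)) + 199105 = (248557 + 9*√(1406626/9)) + 199105 = (248557 + 9*(√1406626/3)) + 199105 = (248557 + 3*√1406626) + 199105 = 447662 + 3*√1406626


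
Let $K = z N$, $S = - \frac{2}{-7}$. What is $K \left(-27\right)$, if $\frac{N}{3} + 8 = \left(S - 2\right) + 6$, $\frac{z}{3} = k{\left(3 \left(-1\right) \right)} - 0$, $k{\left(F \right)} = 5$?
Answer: $\frac{31590}{7} \approx 4512.9$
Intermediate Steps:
$S = \frac{2}{7}$ ($S = \left(-2\right) \left(- \frac{1}{7}\right) = \frac{2}{7} \approx 0.28571$)
$z = 15$ ($z = 3 \left(5 - 0\right) = 3 \left(5 + 0\right) = 3 \cdot 5 = 15$)
$N = - \frac{78}{7}$ ($N = -24 + 3 \left(\left(\frac{2}{7} - 2\right) + 6\right) = -24 + 3 \left(- \frac{12}{7} + 6\right) = -24 + 3 \cdot \frac{30}{7} = -24 + \frac{90}{7} = - \frac{78}{7} \approx -11.143$)
$K = - \frac{1170}{7}$ ($K = 15 \left(- \frac{78}{7}\right) = - \frac{1170}{7} \approx -167.14$)
$K \left(-27\right) = \left(- \frac{1170}{7}\right) \left(-27\right) = \frac{31590}{7}$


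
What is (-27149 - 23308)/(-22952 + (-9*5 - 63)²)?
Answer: 50457/11288 ≈ 4.4700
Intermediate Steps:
(-27149 - 23308)/(-22952 + (-9*5 - 63)²) = -50457/(-22952 + (-45 - 63)²) = -50457/(-22952 + (-108)²) = -50457/(-22952 + 11664) = -50457/(-11288) = -50457*(-1/11288) = 50457/11288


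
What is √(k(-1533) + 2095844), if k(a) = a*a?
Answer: √4445933 ≈ 2108.5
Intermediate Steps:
k(a) = a²
√(k(-1533) + 2095844) = √((-1533)² + 2095844) = √(2350089 + 2095844) = √4445933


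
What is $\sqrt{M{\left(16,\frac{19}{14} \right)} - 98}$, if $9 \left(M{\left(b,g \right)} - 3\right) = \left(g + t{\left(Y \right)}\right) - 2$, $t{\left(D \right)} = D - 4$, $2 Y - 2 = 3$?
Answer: $\frac{20 i \sqrt{105}}{21} \approx 9.759 i$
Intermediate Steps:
$Y = \frac{5}{2}$ ($Y = 1 + \frac{1}{2} \cdot 3 = 1 + \frac{3}{2} = \frac{5}{2} \approx 2.5$)
$t{\left(D \right)} = -4 + D$
$M{\left(b,g \right)} = \frac{47}{18} + \frac{g}{9}$ ($M{\left(b,g \right)} = 3 + \frac{\left(g + \left(-4 + \frac{5}{2}\right)\right) - 2}{9} = 3 + \frac{\left(g - \frac{3}{2}\right) - 2}{9} = 3 + \frac{\left(- \frac{3}{2} + g\right) - 2}{9} = 3 + \frac{- \frac{7}{2} + g}{9} = 3 + \left(- \frac{7}{18} + \frac{g}{9}\right) = \frac{47}{18} + \frac{g}{9}$)
$\sqrt{M{\left(16,\frac{19}{14} \right)} - 98} = \sqrt{\left(\frac{47}{18} + \frac{19 \cdot \frac{1}{14}}{9}\right) - 98} = \sqrt{\left(\frac{47}{18} + \frac{1}{9} \cdot \frac{19}{14}\right) - 98} = \sqrt{\left(\frac{47}{18} + \frac{19}{126}\right) - 98} = \sqrt{\frac{58}{21} - 98} = \sqrt{- \frac{2000}{21}} = \frac{20 i \sqrt{105}}{21}$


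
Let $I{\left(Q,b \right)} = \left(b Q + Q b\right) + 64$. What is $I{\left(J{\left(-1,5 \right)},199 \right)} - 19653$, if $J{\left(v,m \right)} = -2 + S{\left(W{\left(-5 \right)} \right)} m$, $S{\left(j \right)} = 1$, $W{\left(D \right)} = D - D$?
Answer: $-18395$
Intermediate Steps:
$W{\left(D \right)} = 0$
$J{\left(v,m \right)} = -2 + m$ ($J{\left(v,m \right)} = -2 + 1 m = -2 + m$)
$I{\left(Q,b \right)} = 64 + 2 Q b$ ($I{\left(Q,b \right)} = \left(Q b + Q b\right) + 64 = 2 Q b + 64 = 64 + 2 Q b$)
$I{\left(J{\left(-1,5 \right)},199 \right)} - 19653 = \left(64 + 2 \left(-2 + 5\right) 199\right) - 19653 = \left(64 + 2 \cdot 3 \cdot 199\right) - 19653 = \left(64 + 1194\right) - 19653 = 1258 - 19653 = -18395$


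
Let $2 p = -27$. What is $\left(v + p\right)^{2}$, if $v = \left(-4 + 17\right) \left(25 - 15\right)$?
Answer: $\frac{54289}{4} \approx 13572.0$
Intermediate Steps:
$p = - \frac{27}{2}$ ($p = \frac{1}{2} \left(-27\right) = - \frac{27}{2} \approx -13.5$)
$v = 130$ ($v = 13 \cdot 10 = 130$)
$\left(v + p\right)^{2} = \left(130 - \frac{27}{2}\right)^{2} = \left(\frac{233}{2}\right)^{2} = \frac{54289}{4}$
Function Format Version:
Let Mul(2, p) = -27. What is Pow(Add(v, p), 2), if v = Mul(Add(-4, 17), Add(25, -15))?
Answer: Rational(54289, 4) ≈ 13572.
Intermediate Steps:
p = Rational(-27, 2) (p = Mul(Rational(1, 2), -27) = Rational(-27, 2) ≈ -13.500)
v = 130 (v = Mul(13, 10) = 130)
Pow(Add(v, p), 2) = Pow(Add(130, Rational(-27, 2)), 2) = Pow(Rational(233, 2), 2) = Rational(54289, 4)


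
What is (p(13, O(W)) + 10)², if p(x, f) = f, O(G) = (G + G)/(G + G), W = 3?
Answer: 121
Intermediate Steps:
O(G) = 1 (O(G) = (2*G)/((2*G)) = (2*G)*(1/(2*G)) = 1)
(p(13, O(W)) + 10)² = (1 + 10)² = 11² = 121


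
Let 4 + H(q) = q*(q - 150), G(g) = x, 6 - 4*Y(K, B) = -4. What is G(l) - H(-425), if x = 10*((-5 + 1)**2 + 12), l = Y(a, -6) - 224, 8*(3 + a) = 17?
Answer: -244091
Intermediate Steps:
a = -7/8 (a = -3 + (1/8)*17 = -3 + 17/8 = -7/8 ≈ -0.87500)
Y(K, B) = 5/2 (Y(K, B) = 3/2 - 1/4*(-4) = 3/2 + 1 = 5/2)
l = -443/2 (l = 5/2 - 224 = -443/2 ≈ -221.50)
x = 280 (x = 10*((-4)**2 + 12) = 10*(16 + 12) = 10*28 = 280)
G(g) = 280
H(q) = -4 + q*(-150 + q) (H(q) = -4 + q*(q - 150) = -4 + q*(-150 + q))
G(l) - H(-425) = 280 - (-4 + (-425)**2 - 150*(-425)) = 280 - (-4 + 180625 + 63750) = 280 - 1*244371 = 280 - 244371 = -244091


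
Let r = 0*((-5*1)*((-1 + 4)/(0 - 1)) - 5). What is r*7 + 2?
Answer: 2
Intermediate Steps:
r = 0 (r = 0*(-15/(-1) - 5) = 0*(-15*(-1) - 5) = 0*(-5*(-3) - 5) = 0*(15 - 5) = 0*10 = 0)
r*7 + 2 = 0*7 + 2 = 0 + 2 = 2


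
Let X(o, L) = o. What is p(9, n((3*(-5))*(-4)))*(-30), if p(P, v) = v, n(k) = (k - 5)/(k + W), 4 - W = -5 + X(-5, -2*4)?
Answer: -825/37 ≈ -22.297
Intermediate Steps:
W = 14 (W = 4 - (-5 - 5) = 4 - 1*(-10) = 4 + 10 = 14)
n(k) = (-5 + k)/(14 + k) (n(k) = (k - 5)/(k + 14) = (-5 + k)/(14 + k))
p(9, n((3*(-5))*(-4)))*(-30) = ((-5 + (3*(-5))*(-4))/(14 + (3*(-5))*(-4)))*(-30) = ((-5 - 15*(-4))/(14 - 15*(-4)))*(-30) = ((-5 + 60)/(14 + 60))*(-30) = (55/74)*(-30) = -825/37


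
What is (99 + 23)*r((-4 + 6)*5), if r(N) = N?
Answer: 1220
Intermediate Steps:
(99 + 23)*r((-4 + 6)*5) = (99 + 23)*((-4 + 6)*5) = 122*(2*5) = 122*10 = 1220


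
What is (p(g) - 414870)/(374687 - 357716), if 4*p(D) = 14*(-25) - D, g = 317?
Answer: -1660147/67884 ≈ -24.456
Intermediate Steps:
p(D) = -175/2 - D/4 (p(D) = (14*(-25) - D)/4 = (-350 - D)/4 = -175/2 - D/4)
(p(g) - 414870)/(374687 - 357716) = ((-175/2 - ¼*317) - 414870)/(374687 - 357716) = ((-175/2 - 317/4) - 414870)/16971 = (-667/4 - 414870)*(1/16971) = -1660147/4*1/16971 = -1660147/67884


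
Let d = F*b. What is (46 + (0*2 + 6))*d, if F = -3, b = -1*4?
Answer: 624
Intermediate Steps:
b = -4
d = 12 (d = -3*(-4) = 12)
(46 + (0*2 + 6))*d = (46 + (0*2 + 6))*12 = (46 + (0 + 6))*12 = (46 + 6)*12 = 52*12 = 624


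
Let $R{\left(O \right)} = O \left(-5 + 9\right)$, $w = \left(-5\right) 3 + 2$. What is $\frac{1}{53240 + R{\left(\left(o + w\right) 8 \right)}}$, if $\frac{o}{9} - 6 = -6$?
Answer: $\frac{1}{52824} \approx 1.8931 \cdot 10^{-5}$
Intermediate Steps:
$o = 0$ ($o = 54 + 9 \left(-6\right) = 54 - 54 = 0$)
$w = -13$ ($w = -15 + 2 = -13$)
$R{\left(O \right)} = 4 O$ ($R{\left(O \right)} = O 4 = 4 O$)
$\frac{1}{53240 + R{\left(\left(o + w\right) 8 \right)}} = \frac{1}{53240 + 4 \left(0 - 13\right) 8} = \frac{1}{53240 + 4 \left(\left(-13\right) 8\right)} = \frac{1}{53240 + 4 \left(-104\right)} = \frac{1}{53240 - 416} = \frac{1}{52824}$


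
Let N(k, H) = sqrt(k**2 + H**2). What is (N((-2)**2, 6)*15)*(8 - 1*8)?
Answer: 0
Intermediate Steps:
N(k, H) = sqrt(H**2 + k**2)
(N((-2)**2, 6)*15)*(8 - 1*8) = (sqrt(6**2 + ((-2)**2)**2)*15)*(8 - 1*8) = (sqrt(36 + 4**2)*15)*(8 - 8) = (sqrt(36 + 16)*15)*0 = (sqrt(52)*15)*0 = ((2*sqrt(13))*15)*0 = (30*sqrt(13))*0 = 0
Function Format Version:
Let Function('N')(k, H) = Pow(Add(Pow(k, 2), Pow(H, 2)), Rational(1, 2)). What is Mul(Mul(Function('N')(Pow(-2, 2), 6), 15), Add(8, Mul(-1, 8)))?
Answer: 0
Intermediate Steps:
Function('N')(k, H) = Pow(Add(Pow(H, 2), Pow(k, 2)), Rational(1, 2))
Mul(Mul(Function('N')(Pow(-2, 2), 6), 15), Add(8, Mul(-1, 8))) = Mul(Mul(Pow(Add(Pow(6, 2), Pow(Pow(-2, 2), 2)), Rational(1, 2)), 15), Add(8, Mul(-1, 8))) = Mul(Mul(Pow(Add(36, Pow(4, 2)), Rational(1, 2)), 15), Add(8, -8)) = Mul(Mul(Pow(Add(36, 16), Rational(1, 2)), 15), 0) = Mul(Mul(Pow(52, Rational(1, 2)), 15), 0) = Mul(Mul(Mul(2, Pow(13, Rational(1, 2))), 15), 0) = Mul(Mul(30, Pow(13, Rational(1, 2))), 0) = 0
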